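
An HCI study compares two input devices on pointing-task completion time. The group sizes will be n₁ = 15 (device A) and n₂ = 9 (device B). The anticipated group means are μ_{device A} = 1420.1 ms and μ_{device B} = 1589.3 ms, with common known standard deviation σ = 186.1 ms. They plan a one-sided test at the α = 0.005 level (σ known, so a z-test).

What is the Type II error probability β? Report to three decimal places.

β ≈ 0.663

Standardized effect: d = |μ_{device A} − μ_{device B}| / σ = |1420.1 − 1589.3| / 186.1 = 0.9092
Noncentrality parameter: δ = d / √(1/n₁ + 1/n₂) = 0.9092 / √(1/15 + 1/9) = 2.1563
Critical value for a one-sided test at α = 0.005: z_α = 2.576.
Power = P(Z > 2.576 − δ) = Φ(-0.419) = 0.3374.
Type II error: β = 1 − power = 1 − 0.3374 = 0.6626.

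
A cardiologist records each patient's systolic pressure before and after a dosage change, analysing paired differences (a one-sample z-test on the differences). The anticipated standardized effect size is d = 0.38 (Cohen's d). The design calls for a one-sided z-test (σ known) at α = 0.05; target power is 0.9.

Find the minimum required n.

Set Φ(δ − 1.645) = 0.9; then δ − 1.645 = Φ⁻¹(0.9) = 1.282, giving δ = 2.926.
δ = d·√n ⇒ n = (δ/d)² = (2.926 / 0.38)² = 59.31.
Round up to the next whole unit.

n = 60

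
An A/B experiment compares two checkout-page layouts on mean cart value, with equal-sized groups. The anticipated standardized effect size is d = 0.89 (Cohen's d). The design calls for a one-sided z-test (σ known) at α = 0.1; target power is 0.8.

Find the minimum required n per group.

For power 0.8 need Φ(δ − z_{0.1}) = 0.8, so δ = z_{0.1} + z_{0.20} = 1.282 + 0.842 = 2.123.
δ = d·√(n/2) ⇒ n = 2(δ/d)² = 2 × (2.123 / 0.89)² = 11.38.
Round up to the next whole unit.

n = 12 per group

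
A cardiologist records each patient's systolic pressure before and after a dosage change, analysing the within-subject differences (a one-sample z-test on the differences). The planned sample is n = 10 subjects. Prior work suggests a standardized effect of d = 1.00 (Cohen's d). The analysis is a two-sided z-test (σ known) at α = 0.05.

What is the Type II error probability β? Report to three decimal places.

β ≈ 0.115

Noncentrality parameter: δ = d·√n = 1.00 × √10 = 3.1623
Two-sided α = 0.05 → critical value z_{0.025} = 1.960.
Power = Φ(δ − 1.960) + Φ(−δ − 1.960) = Φ(1.202) + Φ(-5.122) = 0.8854 + 0.0000 = 0.8854.
Type II error: β = 1 − power = 1 − 0.8854 = 0.1146.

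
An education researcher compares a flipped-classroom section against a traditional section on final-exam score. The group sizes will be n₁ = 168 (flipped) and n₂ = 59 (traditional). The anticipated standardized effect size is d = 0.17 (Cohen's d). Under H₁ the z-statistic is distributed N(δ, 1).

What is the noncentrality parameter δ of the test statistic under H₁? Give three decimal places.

δ ≈ 1.123

The noncentrality parameter scales effect size by the design's sample-size factor: δ = d / √(1/n₁ + 1/n₂) = 0.17 / √(1/168 + 1/59) = 1.1234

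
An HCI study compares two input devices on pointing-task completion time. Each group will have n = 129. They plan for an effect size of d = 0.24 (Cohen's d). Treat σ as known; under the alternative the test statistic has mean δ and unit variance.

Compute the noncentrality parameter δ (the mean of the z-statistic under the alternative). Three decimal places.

δ ≈ 1.927

δ = d·√(n/2) = 0.24 × √(129/2) = 1.9275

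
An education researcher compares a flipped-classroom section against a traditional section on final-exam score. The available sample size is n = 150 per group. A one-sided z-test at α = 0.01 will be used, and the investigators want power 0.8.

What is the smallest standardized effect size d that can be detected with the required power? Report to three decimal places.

d ≈ 0.366

Required noncentrality: δ = z_{0.01} + z_{0.20} = 2.326 + 0.842 = 3.168.
δ = d·√(n/2) ⇒ d = δ/√(n/2) = 3.168/√(150/2) = 0.3658.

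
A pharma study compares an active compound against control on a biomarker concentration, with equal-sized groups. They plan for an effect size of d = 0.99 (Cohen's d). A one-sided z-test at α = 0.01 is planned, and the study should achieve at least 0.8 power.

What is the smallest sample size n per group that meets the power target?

n = 21 per group

For power 0.8 need Φ(δ − z_{0.01}) = 0.8, so δ = z_{0.01} + z_{0.20} = 2.326 + 0.842 = 3.168.
δ = d·√(n/2) ⇒ n = 2(δ/d)² = 2 × (3.168 / 0.99)² = 20.48.
Round up to the next whole unit.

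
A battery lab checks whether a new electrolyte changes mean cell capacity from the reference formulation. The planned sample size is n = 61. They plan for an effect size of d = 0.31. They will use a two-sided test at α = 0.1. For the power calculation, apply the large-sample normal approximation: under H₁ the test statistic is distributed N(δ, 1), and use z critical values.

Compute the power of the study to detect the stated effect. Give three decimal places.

Noncentrality parameter: δ = d·√n = 0.31 × √61 = 2.4212
Two-sided α = 0.1 → critical value z_{0.05} = 1.645.
Power = Φ(δ − 1.645) + Φ(−δ − 1.645) = Φ(0.776) + Φ(-4.066) = 0.7812 + 0.0000 = 0.7812.

Power ≈ 0.781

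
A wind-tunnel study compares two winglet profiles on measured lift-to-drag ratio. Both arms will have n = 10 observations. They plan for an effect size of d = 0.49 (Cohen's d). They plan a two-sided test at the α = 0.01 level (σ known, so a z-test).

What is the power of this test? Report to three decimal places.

Noncentrality parameter: δ = d·√(n/2) = 0.49 × √(10/2) = 1.0957
Critical value for a two-sided test at α = 0.01: z_{α/2} = 2.576.
Power = Φ(δ − 2.576) + Φ(−δ − 2.576) = Φ(-1.480) + Φ(-3.672) = 0.0694 + 0.0001 = 0.0695.

Power ≈ 0.070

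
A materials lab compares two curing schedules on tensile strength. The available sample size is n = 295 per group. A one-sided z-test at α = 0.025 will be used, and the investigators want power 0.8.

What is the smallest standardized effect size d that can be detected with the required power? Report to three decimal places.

Required noncentrality: δ = z_{0.025} + z_{0.20} = 1.960 + 0.842 = 2.802.
δ = d·√(n/2) ⇒ d = δ/√(n/2) = 2.802/√(295/2) = 0.2307.

d ≈ 0.231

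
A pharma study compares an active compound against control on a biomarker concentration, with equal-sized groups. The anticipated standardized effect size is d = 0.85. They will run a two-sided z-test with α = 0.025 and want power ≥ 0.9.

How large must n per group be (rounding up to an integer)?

n = 35 per group

For power 0.9 need Φ(δ − z_{0.0125}) = 0.9, so δ = z_{0.0125} + z_{0.10} = 2.241 + 1.282 = 3.523.
(For δ > 0 the lower-tail rejection region contributes negligibly to power, so the one-term inversion is standard.)
δ = d·√(n/2) ⇒ n = 2(δ/d)² = 2 × (3.523 / 0.85)² = 34.36.
Rounding up, n = 35 per group.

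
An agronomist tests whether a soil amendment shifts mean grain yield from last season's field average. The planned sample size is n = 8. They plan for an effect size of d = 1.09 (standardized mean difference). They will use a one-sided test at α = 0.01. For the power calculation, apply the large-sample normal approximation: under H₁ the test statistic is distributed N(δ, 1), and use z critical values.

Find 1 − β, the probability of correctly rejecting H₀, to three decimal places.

Noncentrality parameter: δ = d·√n = 1.09 × √8 = 3.0830
Critical value for a one-sided test at α = 0.01: z_α = 2.326.
Power = P(Z > 2.326 − δ) = Φ(0.757) = 0.7754.

Power ≈ 0.775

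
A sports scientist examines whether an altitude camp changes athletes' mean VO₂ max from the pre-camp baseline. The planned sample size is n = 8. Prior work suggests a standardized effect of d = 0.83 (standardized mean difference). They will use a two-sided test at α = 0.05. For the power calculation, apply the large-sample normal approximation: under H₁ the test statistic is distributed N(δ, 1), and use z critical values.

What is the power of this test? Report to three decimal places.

Noncentrality parameter: δ = d·√n = 0.83 × √8 = 2.3476
Critical value for a two-sided test at α = 0.05: z_{α/2} = 1.960.
Power = Φ(δ − 1.960) + Φ(−δ − 1.960) = Φ(0.388) + Φ(-4.308) = 0.6509 + 0.0000 = 0.6509.

Power ≈ 0.651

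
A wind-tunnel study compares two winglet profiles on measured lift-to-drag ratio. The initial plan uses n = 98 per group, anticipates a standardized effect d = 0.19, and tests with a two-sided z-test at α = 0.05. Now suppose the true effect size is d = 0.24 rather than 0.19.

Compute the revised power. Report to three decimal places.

With d = 0.24: δ = d·√(n/2) = 0.24 × √(98/2) = 1.6800. Critical value z_{0.025} = 1.960.
Revised power = Φ(δ − 1.960) + Φ(−δ − 1.960) = Φ(-0.280) + Φ(-3.640) = 0.3898 + 0.0001 = 0.3899.

Power ≈ 0.390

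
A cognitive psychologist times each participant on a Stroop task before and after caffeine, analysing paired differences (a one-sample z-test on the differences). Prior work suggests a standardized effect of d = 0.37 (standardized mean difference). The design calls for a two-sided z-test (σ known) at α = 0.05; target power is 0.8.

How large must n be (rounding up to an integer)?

Set Φ(δ − 1.960) = 0.8; then δ − 1.960 = Φ⁻¹(0.8) = 0.842, giving δ = 2.802.
(Ignoring the negligible lower-tail rejection probability gives the usual closed-form inversion.)
δ = d·√n ⇒ n = (δ/d)² = (2.802 / 0.37)² = 57.33.
Round up to the next whole unit.

n = 58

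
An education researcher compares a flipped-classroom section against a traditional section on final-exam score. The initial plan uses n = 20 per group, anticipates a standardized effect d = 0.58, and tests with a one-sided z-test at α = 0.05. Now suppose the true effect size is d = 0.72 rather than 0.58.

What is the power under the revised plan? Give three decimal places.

Power ≈ 0.736

With d = 0.72: δ = d·√(n/2) = 0.72 × √(20/2) = 2.2768. Critical value z_{0.05} = 1.645.
Revised power = P(Z > 1.645 − δ) = Φ(0.632) = 0.7363.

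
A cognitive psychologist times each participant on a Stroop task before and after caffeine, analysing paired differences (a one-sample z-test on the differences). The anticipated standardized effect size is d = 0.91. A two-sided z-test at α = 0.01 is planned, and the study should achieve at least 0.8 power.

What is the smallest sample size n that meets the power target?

n = 15

Set Φ(δ − 2.576) = 0.8; then δ − 2.576 = Φ⁻¹(0.8) = 0.842, giving δ = 3.417.
(The Φ(−δ − z_{α/2}) term is vanishingly small for δ > 0 and is dropped in the standard sample-size formula.)
δ = d·√n ⇒ n = (δ/d)² = (3.417 / 0.91)² = 14.10.
Rounding up, n = 15.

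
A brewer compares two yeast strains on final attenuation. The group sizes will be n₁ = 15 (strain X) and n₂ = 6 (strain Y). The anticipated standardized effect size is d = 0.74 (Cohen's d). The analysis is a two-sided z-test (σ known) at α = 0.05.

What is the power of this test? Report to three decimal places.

Power ≈ 0.335

Noncentrality parameter: δ = d / √(1/n₁ + 1/n₂) = 0.74 / √(1/15 + 1/6) = 1.5319
Two-sided α = 0.05 → critical value z_{0.025} = 1.960.
Power = Φ(δ − 1.960) + Φ(−δ − 1.960) = Φ(-0.428) + Φ(-3.492) = 0.3343 + 0.0002 = 0.3346.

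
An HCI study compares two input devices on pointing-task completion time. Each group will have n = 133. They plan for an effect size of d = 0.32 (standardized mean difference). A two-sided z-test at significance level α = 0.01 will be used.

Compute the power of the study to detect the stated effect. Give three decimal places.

Noncentrality parameter: δ = d·√(n/2) = 0.32 × √(133/2) = 2.6095
Two-sided α = 0.01 → critical value z_{0.005} = 2.576.
Power = Φ(δ − 2.576) + Φ(−δ − 2.576) = Φ(0.034) + Φ(-5.185) = 0.5134 + 0.0000 = 0.5134.

Power ≈ 0.513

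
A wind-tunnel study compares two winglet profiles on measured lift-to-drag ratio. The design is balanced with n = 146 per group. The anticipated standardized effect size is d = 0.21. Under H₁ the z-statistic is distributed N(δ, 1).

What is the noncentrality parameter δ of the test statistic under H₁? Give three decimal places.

δ ≈ 1.794

The noncentrality parameter scales effect size by the design's sample-size factor: δ = d·√(n/2) = 0.21 × √(146/2) = 1.7942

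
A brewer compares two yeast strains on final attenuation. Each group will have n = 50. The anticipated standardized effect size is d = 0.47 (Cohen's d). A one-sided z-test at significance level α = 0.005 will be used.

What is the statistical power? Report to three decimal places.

Noncentrality parameter: δ = d·√(n/2) = 0.47 × √(50/2) = 2.3500
One-sided α = 0.005 → critical value z_{0.005} = 2.576.
Power = Φ(δ − 2.576) = Φ(-0.226) = 0.4107.

Power ≈ 0.411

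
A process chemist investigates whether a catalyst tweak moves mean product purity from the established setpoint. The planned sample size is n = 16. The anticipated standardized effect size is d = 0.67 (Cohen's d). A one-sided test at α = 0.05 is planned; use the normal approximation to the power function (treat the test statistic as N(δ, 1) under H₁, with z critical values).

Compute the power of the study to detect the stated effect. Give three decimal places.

Noncentrality parameter: δ = d·√n = 0.67 × √16 = 2.6800
Critical value for a one-sided test at α = 0.05: z_α = 1.645.
Power = Φ(δ − 1.645) = Φ(1.035) = 0.8497.

Power ≈ 0.850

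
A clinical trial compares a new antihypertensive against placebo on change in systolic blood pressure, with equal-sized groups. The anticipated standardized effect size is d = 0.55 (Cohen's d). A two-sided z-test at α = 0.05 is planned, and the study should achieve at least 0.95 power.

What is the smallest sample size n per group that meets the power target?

n = 86 per group

Set Φ(δ − 1.960) = 0.95; then δ − 1.960 = Φ⁻¹(0.95) = 1.645, giving δ = 3.605.
(For δ > 0 the lower-tail rejection region contributes negligibly to power, so the one-term inversion is standard.)
δ = d·√(n/2) ⇒ n = 2(δ/d)² = 2 × (3.605 / 0.55)² = 85.92.
Rounding up, n = 86 per group.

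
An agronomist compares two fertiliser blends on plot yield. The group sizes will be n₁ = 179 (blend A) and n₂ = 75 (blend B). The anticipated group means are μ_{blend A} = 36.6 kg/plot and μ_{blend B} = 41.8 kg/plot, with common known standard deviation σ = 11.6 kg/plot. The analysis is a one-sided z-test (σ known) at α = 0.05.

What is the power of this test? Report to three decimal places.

Standardized effect: d = |μ_{blend A} − μ_{blend B}| / σ = |36.6 − 41.8| / 11.6 = 0.4483
Noncentrality parameter: δ = d / √(1/n₁ + 1/n₂) = 0.4483 / √(1/179 + 1/75) = 3.2590
One-sided α = 0.05 → critical value z_{0.05} = 1.645.
Power = P(Z > 1.645 − δ) = Φ(1.614) = 0.9468.

Power ≈ 0.947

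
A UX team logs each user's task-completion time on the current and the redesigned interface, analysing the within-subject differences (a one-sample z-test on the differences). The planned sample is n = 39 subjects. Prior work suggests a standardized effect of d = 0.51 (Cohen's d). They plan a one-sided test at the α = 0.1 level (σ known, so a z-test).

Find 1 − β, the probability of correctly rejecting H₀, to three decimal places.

Power ≈ 0.972

Noncentrality parameter: δ = d·√n = 0.51 × √39 = 3.1849
One-sided α = 0.1 → critical value z_{0.1} = 1.282.
Power = Φ(δ − 1.282) = Φ(1.903) = 0.9715.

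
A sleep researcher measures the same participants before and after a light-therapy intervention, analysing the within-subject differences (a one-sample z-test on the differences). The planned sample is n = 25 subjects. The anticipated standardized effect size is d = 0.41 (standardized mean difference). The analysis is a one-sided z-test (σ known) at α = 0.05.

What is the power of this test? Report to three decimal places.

Noncentrality parameter: δ = d·√n = 0.41 × √25 = 2.0500
One-sided α = 0.05 → critical value z_{0.05} = 1.645.
Power = P(Z > 1.645 − δ) = Φ(0.405) = 0.6573.

Power ≈ 0.657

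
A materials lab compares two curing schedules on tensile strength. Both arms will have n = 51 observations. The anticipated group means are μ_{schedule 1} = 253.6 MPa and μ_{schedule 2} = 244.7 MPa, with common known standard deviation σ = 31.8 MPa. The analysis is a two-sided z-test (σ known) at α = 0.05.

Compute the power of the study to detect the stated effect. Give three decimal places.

Standardized effect: d = |μ_{schedule 1} − μ_{schedule 2}| / σ = |253.6 − 244.7| / 31.8 = 0.2799
Noncentrality parameter: δ = d·√(n/2) = 0.2799 × √(51/2) = 1.4133
Two-sided α = 0.05 → critical value z_{0.025} = 1.960.
Power = Φ(δ − 1.960) + Φ(−δ − 1.960) = Φ(-0.547) + Φ(-3.373) = 0.2923 + 0.0004 = 0.2927.

Power ≈ 0.293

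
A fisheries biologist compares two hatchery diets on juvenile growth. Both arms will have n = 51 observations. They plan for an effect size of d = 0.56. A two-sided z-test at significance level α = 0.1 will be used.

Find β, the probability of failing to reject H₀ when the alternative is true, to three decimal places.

Noncentrality parameter: δ = d·√(n/2) = 0.56 × √(51/2) = 2.8279
Two-sided α = 0.1 → critical value z_{0.05} = 1.645.
Power = Φ(δ − 1.645) + Φ(−δ − 1.645) = Φ(1.183) + Φ(-4.473) = 0.8816 + 0.0000 = 0.8816.
Type II error: β = 1 − power = 1 − 0.8816 = 0.1184.

β ≈ 0.118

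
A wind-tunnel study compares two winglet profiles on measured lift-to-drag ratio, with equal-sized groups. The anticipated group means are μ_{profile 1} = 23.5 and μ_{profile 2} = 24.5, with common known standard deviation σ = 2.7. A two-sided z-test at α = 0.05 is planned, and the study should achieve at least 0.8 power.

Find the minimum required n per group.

Standardized effect: d = |μ_{profile 1} − μ_{profile 2}| / σ = |23.5 − 24.5| / 2.7 = 0.3704
Set Φ(δ − 1.960) = 0.8; then δ − 1.960 = Φ⁻¹(0.8) = 0.842, giving δ = 2.802.
(For δ > 0 the lower-tail rejection region contributes negligibly to power, so the one-term inversion is standard.)
δ = d·√(n/2) ⇒ n = 2(δ/d)² = 2 × (2.802 / 0.3704)² = 114.44.
Round up to the next whole unit.

n = 115 per group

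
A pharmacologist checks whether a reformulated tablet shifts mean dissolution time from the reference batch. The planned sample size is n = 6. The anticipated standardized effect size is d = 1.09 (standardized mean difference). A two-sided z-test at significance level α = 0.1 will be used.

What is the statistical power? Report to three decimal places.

Power ≈ 0.847

Noncentrality parameter: δ = d·√n = 1.09 × √6 = 2.6699
Critical value for a two-sided test at α = 0.1: z_{α/2} = 1.645.
Power = Φ(δ − 1.645) + Φ(−δ − 1.645) = Φ(1.025) + Φ(-4.315) = 0.8473 + 0.0000 = 0.8473.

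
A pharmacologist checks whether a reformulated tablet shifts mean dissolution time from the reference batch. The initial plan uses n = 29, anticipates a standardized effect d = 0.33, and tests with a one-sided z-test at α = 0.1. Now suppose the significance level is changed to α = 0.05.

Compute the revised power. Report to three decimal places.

Power ≈ 0.553

δ = d·√n = 0.33 × √29 = 1.7771 (unchanged). New critical value: z_{0.05} = 1.645.
Revised power = P(Z > 1.645 − δ) = Φ(0.132) = 0.5526.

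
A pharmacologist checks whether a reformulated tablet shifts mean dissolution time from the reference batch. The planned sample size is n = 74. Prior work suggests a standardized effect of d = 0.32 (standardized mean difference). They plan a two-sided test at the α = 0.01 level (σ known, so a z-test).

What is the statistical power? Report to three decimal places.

Noncentrality parameter: δ = d·√n = 0.32 × √74 = 2.7527
Two-sided α = 0.01 → critical value z_{0.005} = 2.576.
Power = Φ(δ − 2.576) + Φ(−δ − 2.576) = Φ(0.177) + Φ(-5.329) = 0.5702 + 0.0000 = 0.5702.

Power ≈ 0.570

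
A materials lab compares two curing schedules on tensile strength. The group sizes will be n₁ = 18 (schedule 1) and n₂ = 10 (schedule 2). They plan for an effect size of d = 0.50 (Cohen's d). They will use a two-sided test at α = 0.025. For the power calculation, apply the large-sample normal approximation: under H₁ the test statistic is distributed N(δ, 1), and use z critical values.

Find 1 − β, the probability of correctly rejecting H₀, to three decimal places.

Power ≈ 0.165

Noncentrality parameter: δ = d / √(1/n₁ + 1/n₂) = 0.50 / √(1/18 + 1/10) = 1.2677
Critical value for a two-sided test at α = 0.025: z_{α/2} = 2.241.
Power = Φ(δ − 2.241) + Φ(−δ − 2.241) = Φ(-0.974) + Φ(-3.509) = 0.1651 + 0.0002 = 0.1653.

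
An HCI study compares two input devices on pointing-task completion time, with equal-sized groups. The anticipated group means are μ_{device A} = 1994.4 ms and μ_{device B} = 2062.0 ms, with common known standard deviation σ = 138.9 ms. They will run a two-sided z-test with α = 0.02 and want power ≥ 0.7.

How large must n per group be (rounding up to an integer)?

n = 69 per group

Standardized effect: d = |μ_{device A} − μ_{device B}| / σ = |1994.4 − 2062.0| / 138.9 = 0.4867
Set Φ(δ − 2.326) = 0.7; then δ − 2.326 = Φ⁻¹(0.7) = 0.524, giving δ = 2.851.
(The Φ(−δ − z_{α/2}) term is vanishingly small for δ > 0 and is dropped in the standard sample-size formula.)
δ = d·√(n/2) ⇒ n = 2(δ/d)² = 2 × (2.851 / 0.4867)² = 68.62.
Round up to the next whole unit.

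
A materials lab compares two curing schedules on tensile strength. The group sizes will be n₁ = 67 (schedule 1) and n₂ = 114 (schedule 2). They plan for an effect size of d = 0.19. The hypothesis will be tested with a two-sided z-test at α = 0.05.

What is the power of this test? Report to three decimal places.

Power ≈ 0.235

Noncentrality parameter: δ = d / √(1/n₁ + 1/n₂) = 0.19 / √(1/67 + 1/114) = 1.2343
Critical value for a two-sided test at α = 0.05: z_{α/2} = 1.960.
Power = Φ(δ − 1.960) + Φ(−δ − 1.960) = Φ(-0.726) + Φ(-3.194) = 0.2340 + 0.0007 = 0.2347.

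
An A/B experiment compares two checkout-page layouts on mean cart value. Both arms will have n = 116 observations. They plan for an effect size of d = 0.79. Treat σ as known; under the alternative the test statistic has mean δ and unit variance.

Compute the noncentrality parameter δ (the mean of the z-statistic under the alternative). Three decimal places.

δ = d·√(n/2) = 0.79 × √(116/2) = 6.0165

δ ≈ 6.016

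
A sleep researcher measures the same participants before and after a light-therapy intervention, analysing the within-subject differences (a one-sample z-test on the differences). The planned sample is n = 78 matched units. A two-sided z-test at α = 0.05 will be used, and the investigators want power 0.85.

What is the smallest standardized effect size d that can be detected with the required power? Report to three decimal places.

d ≈ 0.339

Required noncentrality: δ = z_{0.025} + z_{0.15} = 1.960 + 1.036 = 2.996.
(The second rejection-region term Φ(−δ − z_{α/2}) is negligible and dropped.)
δ = d·√n ⇒ d = δ/√n = 2.996/√78 = 0.3393.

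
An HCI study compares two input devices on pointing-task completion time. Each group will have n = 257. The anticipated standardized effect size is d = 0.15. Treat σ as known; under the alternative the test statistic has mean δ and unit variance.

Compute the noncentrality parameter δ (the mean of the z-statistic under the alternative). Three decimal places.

The noncentrality parameter scales effect size by the design's sample-size factor: δ = d·√(n/2) = 0.15 × √(257/2) = 1.7004

δ ≈ 1.700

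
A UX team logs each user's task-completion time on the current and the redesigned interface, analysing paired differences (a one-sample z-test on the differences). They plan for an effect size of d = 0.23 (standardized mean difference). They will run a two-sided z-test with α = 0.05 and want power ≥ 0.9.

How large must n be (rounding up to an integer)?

n = 199

Set Φ(δ − 1.960) = 0.9; then δ − 1.960 = Φ⁻¹(0.9) = 1.282, giving δ = 3.242.
(For δ > 0 the lower-tail rejection region contributes negligibly to power, so the one-term inversion is standard.)
δ = d·√n ⇒ n = (δ/d)² = (3.242 / 0.23)² = 198.63.
Round up to the next whole unit.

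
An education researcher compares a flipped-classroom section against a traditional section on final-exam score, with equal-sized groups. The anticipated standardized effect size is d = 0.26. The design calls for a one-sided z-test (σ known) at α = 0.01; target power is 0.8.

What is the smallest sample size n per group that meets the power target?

For power 0.8 need Φ(δ − z_{0.01}) = 0.8, so δ = z_{0.01} + z_{0.20} = 2.326 + 0.842 = 3.168.
δ = d·√(n/2) ⇒ n = 2(δ/d)² = 2 × (3.168 / 0.26)² = 296.92.
Round up to the next whole unit.

n = 297 per group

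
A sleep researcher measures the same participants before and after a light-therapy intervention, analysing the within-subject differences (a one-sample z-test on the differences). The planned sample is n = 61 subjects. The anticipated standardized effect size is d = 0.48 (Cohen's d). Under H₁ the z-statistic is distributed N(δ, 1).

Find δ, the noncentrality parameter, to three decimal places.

δ ≈ 3.749

The noncentrality parameter scales effect size by the design's sample-size factor: δ = d·√n = 0.48 × √61 = 3.7489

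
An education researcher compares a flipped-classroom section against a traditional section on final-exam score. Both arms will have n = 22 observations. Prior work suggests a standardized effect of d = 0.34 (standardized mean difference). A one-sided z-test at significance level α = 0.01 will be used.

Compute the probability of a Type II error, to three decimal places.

Noncentrality parameter: δ = d·√(n/2) = 0.34 × √(22/2) = 1.1277
One-sided α = 0.01 → critical value z_{0.01} = 2.326.
Power = Φ(δ − 2.326) = Φ(-1.199) = 0.1153.
Type II error: β = 1 − power = 1 − 0.1153 = 0.8847.

β ≈ 0.885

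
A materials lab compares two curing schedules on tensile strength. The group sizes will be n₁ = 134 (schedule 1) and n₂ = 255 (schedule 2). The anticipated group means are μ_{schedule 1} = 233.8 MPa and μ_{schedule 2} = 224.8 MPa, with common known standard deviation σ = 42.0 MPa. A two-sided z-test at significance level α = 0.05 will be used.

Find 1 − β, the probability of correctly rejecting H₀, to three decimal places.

Power ≈ 0.519

Standardized effect: d = |μ_{schedule 1} − μ_{schedule 2}| / σ = |233.8 − 224.8| / 42.0 = 0.2143
Noncentrality parameter: δ = d / √(1/n₁ + 1/n₂) = 0.2143 / √(1/134 + 1/255) = 2.0084
Two-sided α = 0.05 → critical value z_{0.025} = 1.960.
Power = Φ(δ − 1.960) + Φ(−δ − 1.960) = Φ(0.048) + Φ(-3.968) = 0.5193 + 0.0000 = 0.5193.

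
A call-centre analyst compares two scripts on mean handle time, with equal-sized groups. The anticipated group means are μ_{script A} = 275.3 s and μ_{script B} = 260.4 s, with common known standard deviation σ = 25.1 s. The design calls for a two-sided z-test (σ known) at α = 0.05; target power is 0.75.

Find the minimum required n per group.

Standardized effect: d = |μ_{script A} − μ_{script B}| / σ = |275.3 − 260.4| / 25.1 = 0.5936
For power 0.75 need Φ(δ − z_{0.025}) = 0.75, so δ = z_{0.025} + z_{0.25} = 1.960 + 0.674 = 2.634.
(Ignoring the negligible lower-tail rejection probability gives the usual closed-form inversion.)
δ = d·√(n/2) ⇒ n = 2(δ/d)² = 2 × (2.634 / 0.5936)² = 39.39.
Round up to the next whole unit.

n = 40 per group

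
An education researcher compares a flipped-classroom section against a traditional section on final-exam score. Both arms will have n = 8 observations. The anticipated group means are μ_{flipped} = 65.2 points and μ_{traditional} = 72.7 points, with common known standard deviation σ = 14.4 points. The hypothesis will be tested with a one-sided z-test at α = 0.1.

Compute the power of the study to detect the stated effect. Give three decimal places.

Power ≈ 0.405

Standardized effect: d = |μ_{flipped} − μ_{traditional}| / σ = |65.2 − 72.7| / 14.4 = 0.5208
Noncentrality parameter: δ = d·√(n/2) = 0.5208 × √(8/2) = 1.0417
Critical value for a one-sided test at α = 0.1: z_α = 1.282.
Power = Φ(δ − 1.282) = Φ(-0.240) = 0.4052.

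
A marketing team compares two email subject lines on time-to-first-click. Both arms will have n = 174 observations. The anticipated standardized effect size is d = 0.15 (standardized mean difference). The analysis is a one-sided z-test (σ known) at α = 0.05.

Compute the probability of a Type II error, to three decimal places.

β ≈ 0.597

Noncentrality parameter: λ = d·√(n/2) = 0.15 × √(174/2) = 1.3991
Critical value for a one-sided test at α = 0.05: z_α = 1.645.
Power = Φ(λ − 1.645) = Φ(-0.246) = 0.4029.
Type II error: β = 1 − power = 1 − 0.4029 = 0.5971.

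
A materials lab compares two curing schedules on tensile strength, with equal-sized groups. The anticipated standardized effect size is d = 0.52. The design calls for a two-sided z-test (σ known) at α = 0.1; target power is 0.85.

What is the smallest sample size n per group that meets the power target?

Set Φ(δ − 1.645) = 0.85; then δ − 1.645 = Φ⁻¹(0.85) = 1.036, giving δ = 2.681.
(Ignoring the negligible lower-tail rejection probability gives the usual closed-form inversion.)
δ = d·√(n/2) ⇒ n = 2(δ/d)² = 2 × (2.681 / 0.52)² = 53.18.
Round up to the next whole unit.

n = 54 per group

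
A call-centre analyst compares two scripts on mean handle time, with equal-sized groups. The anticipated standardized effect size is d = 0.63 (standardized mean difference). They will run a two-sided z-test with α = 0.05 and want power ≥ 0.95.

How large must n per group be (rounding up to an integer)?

n = 66 per group

For power 0.95 need Φ(δ − z_{0.025}) = 0.95, so δ = z_{0.025} + z_{0.05} = 1.960 + 1.645 = 3.605.
(For δ > 0 the lower-tail rejection region contributes negligibly to power, so the one-term inversion is standard.)
δ = d·√(n/2) ⇒ n = 2(δ/d)² = 2 × (3.605 / 0.63)² = 65.48.
Rounding up, n = 66 per group.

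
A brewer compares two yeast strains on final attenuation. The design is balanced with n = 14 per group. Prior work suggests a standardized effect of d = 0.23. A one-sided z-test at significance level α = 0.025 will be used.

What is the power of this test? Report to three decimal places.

Noncentrality parameter: δ = d·√(n/2) = 0.23 × √(14/2) = 0.6085
One-sided α = 0.025 → critical value z_{0.025} = 1.960.
Power = P(Z > 1.960 − δ) = Φ(-1.351) = 0.0883.

Power ≈ 0.088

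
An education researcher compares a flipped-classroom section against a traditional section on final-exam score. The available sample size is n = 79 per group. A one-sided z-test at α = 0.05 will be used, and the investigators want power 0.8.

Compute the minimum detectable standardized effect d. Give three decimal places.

d ≈ 0.396

Need Φ(δ − 1.645) = 0.8, so δ = 1.645 + 0.842 = 2.486.
δ = d·√(n/2) ⇒ d = δ/√(n/2) = 2.486/√(79/2) = 0.3956.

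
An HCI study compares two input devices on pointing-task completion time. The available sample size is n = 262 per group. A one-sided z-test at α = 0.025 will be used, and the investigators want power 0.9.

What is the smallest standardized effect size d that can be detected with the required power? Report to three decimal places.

d ≈ 0.283

Required noncentrality: δ = z_{0.025} + z_{0.10} = 1.960 + 1.282 = 3.242.
δ = d·√(n/2) ⇒ d = δ/√(n/2) = 3.242/√(262/2) = 0.2832.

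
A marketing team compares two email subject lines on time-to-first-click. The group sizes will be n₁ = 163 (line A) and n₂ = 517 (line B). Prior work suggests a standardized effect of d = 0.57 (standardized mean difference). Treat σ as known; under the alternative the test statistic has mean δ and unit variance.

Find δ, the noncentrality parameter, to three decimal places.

δ ≈ 6.345

The noncentrality parameter scales effect size by the design's sample-size factor: δ = d / √(1/n₁ + 1/n₂) = 0.57 / √(1/163 + 1/517) = 6.3454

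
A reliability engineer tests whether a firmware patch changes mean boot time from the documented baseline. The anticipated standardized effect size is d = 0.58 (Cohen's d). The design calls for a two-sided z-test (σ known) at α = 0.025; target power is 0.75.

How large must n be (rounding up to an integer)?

n = 26

Set Φ(δ − 2.241) = 0.75; then δ − 2.241 = Φ⁻¹(0.75) = 0.674, giving δ = 2.916.
(Ignoring the negligible lower-tail rejection probability gives the usual closed-form inversion.)
δ = d·√n ⇒ n = (δ/d)² = (2.916 / 0.58)² = 25.27.
Rounding up, n = 26.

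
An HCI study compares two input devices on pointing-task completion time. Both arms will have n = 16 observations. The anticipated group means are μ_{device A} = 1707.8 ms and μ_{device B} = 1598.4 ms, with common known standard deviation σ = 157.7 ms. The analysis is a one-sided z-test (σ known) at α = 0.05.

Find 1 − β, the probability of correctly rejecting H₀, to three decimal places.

Standardized effect: d = |μ_{device A} − μ_{device B}| / σ = |1707.8 − 1598.4| / 157.7 = 0.6937
Noncentrality parameter: δ = d·√(n/2) = 0.6937 × √(16/2) = 1.9621
One-sided α = 0.05 → critical value z_{0.05} = 1.645.
Power = Φ(δ − 1.645) = Φ(0.317) = 0.6245.

Power ≈ 0.624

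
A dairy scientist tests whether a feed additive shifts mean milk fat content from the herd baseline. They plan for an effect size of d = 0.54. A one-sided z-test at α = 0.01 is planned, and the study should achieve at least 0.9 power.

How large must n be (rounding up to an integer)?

Set Φ(δ − 2.326) = 0.9; then δ − 2.326 = Φ⁻¹(0.9) = 1.282, giving δ = 3.608.
δ = d·√n ⇒ n = (δ/d)² = (3.608 / 0.54)² = 44.64.
Round up to the next whole unit.

n = 45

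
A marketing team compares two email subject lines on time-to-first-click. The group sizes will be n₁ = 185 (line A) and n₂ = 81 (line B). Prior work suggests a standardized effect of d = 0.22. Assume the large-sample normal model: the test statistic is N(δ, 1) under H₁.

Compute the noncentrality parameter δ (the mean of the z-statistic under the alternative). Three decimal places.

The noncentrality parameter scales effect size by the design's sample-size factor: δ = d / √(1/n₁ + 1/n₂) = 0.22 / √(1/185 + 1/81) = 1.6512

δ ≈ 1.651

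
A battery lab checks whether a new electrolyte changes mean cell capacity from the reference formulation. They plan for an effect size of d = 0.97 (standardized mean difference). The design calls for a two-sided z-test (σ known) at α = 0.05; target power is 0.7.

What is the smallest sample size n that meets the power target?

n = 7

Set Φ(δ − 1.960) = 0.7; then δ − 1.960 = Φ⁻¹(0.7) = 0.524, giving δ = 2.484.
(For δ > 0 the lower-tail rejection region contributes negligibly to power, so the one-term inversion is standard.)
δ = d·√n ⇒ n = (δ/d)² = (2.484 / 0.97)² = 6.56.
Rounding up, n = 7.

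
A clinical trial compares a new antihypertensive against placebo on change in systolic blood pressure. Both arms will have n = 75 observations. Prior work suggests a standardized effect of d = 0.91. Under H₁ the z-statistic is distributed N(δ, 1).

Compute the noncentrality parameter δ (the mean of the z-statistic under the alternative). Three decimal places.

δ = d·√(n/2) = 0.91 × √(75/2) = 5.5726

δ ≈ 5.573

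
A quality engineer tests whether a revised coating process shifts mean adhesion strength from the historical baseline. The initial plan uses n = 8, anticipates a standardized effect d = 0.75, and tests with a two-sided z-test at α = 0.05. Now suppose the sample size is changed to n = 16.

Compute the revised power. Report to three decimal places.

Power ≈ 0.851

With n = 16: δ = d·√n = 0.75 × √16 = 3.0000. Critical value z_{0.025} = 1.960.
Revised power = Φ(δ − 1.960) + Φ(−δ − 1.960) = Φ(1.040) + Φ(-4.960) = 0.8508 + 0.0000 = 0.8508.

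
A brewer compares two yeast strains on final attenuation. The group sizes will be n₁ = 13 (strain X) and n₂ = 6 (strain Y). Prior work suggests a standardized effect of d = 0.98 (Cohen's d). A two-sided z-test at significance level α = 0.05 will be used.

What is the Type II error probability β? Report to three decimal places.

Noncentrality parameter: δ = d / √(1/n₁ + 1/n₂) = 0.98 / √(1/13 + 1/6) = 1.9856
Critical value for a two-sided test at α = 0.05: z_{α/2} = 1.960.
Power = Φ(δ − 1.960) + Φ(−δ − 1.960) = Φ(0.026) + Φ(-3.946) = 0.5102 + 0.0000 = 0.5103.
Type II error: β = 1 − power = 1 − 0.5103 = 0.4897.

β ≈ 0.490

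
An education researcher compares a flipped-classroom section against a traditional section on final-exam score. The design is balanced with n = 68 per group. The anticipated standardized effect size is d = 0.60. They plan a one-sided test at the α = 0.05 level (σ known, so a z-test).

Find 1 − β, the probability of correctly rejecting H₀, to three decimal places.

Noncentrality parameter: δ = d·√(n/2) = 0.60 × √(68/2) = 3.4986
One-sided α = 0.05 → critical value z_{0.05} = 1.645.
Power = Φ(δ − 1.645) = Φ(1.854) = 0.9681.

Power ≈ 0.968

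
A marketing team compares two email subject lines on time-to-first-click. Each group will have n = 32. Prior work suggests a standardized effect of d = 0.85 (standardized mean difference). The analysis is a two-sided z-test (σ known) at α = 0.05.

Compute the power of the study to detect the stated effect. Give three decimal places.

Noncentrality parameter: λ = d·√(n/2) = 0.85 × √(32/2) = 3.4000
Two-sided α = 0.05 → critical value z_{0.025} = 1.960.
Power = Φ(λ − 1.960) + Φ(−λ − 1.960) = Φ(1.440) + Φ(-5.360) = 0.9251 + 0.0000 = 0.9251.

Power ≈ 0.925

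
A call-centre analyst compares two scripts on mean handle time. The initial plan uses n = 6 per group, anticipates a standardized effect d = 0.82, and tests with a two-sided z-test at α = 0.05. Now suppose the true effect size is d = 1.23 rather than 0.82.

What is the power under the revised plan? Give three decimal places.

With d = 1.23: δ = d·√(n/2) = 1.23 × √(6/2) = 2.1304. Critical value z_{0.025} = 1.960.
Revised power = Φ(δ − 1.960) + Φ(−δ − 1.960) = Φ(0.170) + Φ(-4.090) = 0.5677 + 0.0000 = 0.5677.

Power ≈ 0.568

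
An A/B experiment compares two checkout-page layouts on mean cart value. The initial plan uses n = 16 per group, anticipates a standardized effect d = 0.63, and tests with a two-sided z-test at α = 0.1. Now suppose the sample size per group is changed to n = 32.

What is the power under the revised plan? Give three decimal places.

With n = 32 per group: δ = d·√(n/2) = 0.63 × √(32/2) = 2.5200. Critical value z_{0.05} = 1.645.
Revised power = Φ(δ − 1.645) + Φ(−δ − 1.645) = Φ(0.875) + Φ(-4.165) = 0.8093 + 0.0000 = 0.8093.

Power ≈ 0.809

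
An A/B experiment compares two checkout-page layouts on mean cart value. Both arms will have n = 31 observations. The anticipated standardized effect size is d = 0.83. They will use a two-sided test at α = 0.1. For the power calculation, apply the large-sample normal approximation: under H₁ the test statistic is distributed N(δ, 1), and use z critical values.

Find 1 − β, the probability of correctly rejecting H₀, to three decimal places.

Power ≈ 0.948

Noncentrality parameter: δ = d·√(n/2) = 0.83 × √(31/2) = 3.2677
Two-sided α = 0.1 → critical value z_{0.05} = 1.645.
Power = Φ(δ − 1.645) + Φ(−δ − 1.645) = Φ(1.623) + Φ(-4.913) = 0.9477 + 0.0000 = 0.9477.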